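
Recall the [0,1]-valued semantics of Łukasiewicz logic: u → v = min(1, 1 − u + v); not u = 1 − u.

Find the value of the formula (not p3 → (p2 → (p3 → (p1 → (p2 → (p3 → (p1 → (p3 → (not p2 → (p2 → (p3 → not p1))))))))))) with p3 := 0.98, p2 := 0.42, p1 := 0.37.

1.00

not p3: Łukasiewicz ¬ gives 1 − 0.98 = 0.02
not p2: Łukasiewicz ¬ gives 1 − 0.42 = 0.58
not p1: Łukasiewicz ¬ gives 1 − 0.37 = 0.63
(p3 → not p1): min(1, 1 − 0.98 + 0.63) = 0.65
(p2 → (p3 → not p1)): min(1, 1 − 0.42 + 0.65) = 1
(not p2 → (p2 → (p3 → not p1))): min(1, 1 − 0.58 + 1) = 1
(p3 → (not p2 → (p2 → (p3 → not p1)))): min(1, 1 − 0.98 + 1) = 1
(p1 → (p3 → (not p2 → (p2 → (p3 → not p1))))): min(1, 1 − 0.37 + 1) = 1
(p3 → (p1 → (p3 → (not p2 → (p2 → (p3 → not p1)))))): min(1, 1 − 0.98 + 1) = 1
(p2 → (p3 → (p1 → (p3 → (not p2 → (p2 → (p3 → not p1))))))): min(1, 1 − 0.42 + 1) = 1
(p1 → (p2 → (p3 → (p1 → (p3 → (not p2 → (p2 → (p3 → not p1)))))))): min(1, 1 − 0.37 + 1) = 1
(p3 → (p1 → (p2 → (p3 → (p1 → (p3 → (not p2 → (p2 → (p3 → not p1))))))))): min(1, 1 − 0.98 + 1) = 1
(p2 → (p3 → (p1 → (p2 → (p3 → (p1 → (p3 → (not p2 → (p2 → (p3 → not p1)))))))))): min(1, 1 − 0.42 + 1) = 1
(not p3 → (p2 → (p3 → (p1 → (p2 → (p3 → (p1 → (p3 → (not p2 → (p2 → (p3 → not p1))))))))))): min(1, 1 − 0.02 + 1) = 1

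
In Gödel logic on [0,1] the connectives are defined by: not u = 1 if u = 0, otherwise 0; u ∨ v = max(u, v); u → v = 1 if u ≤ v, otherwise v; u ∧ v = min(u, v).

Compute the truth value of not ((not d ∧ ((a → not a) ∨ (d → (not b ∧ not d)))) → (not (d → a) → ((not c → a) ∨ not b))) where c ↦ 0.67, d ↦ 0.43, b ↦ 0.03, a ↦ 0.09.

0.00

not d: Gödel ¬ of 0.43 = 0 (operand ≠ 0)
not a: Gödel ¬ of 0.09 = 0 (operand ≠ 0)
(a → not a): 0.09 > 0, so result = 0
not b: Gödel ¬ of 0.03 = 0 (operand ≠ 0)
not d: Gödel ¬ of 0.43 = 0 (operand ≠ 0)
(not b ∧ not d) = min(0, 0) = 0
(d → (not b ∧ not d)): 0.43 > 0, so result = 0
((a → not a) ∨ (d → (not b ∧ not d))) = max(0, 0) = 0
(not d ∧ ((a → not a) ∨ (d → (not b ∧ not d)))) = min(0, 0) = 0
(d → a): 0.43 > 0.09, so result = 0.09
not (d → a): Gödel ¬ of 0.09 = 0 (operand ≠ 0)
not c: Gödel ¬ of 0.67 = 0 (operand ≠ 0)
(not c → a): 0 ≤ 0.09, so result = 1
not b: Gödel ¬ of 0.03 = 0 (operand ≠ 0)
((not c → a) ∨ not b) = max(1, 0) = 1
(not (d → a) → ((not c → a) ∨ not b)): 0 ≤ 1, so result = 1
((not d ∧ ((a → not a) ∨ (d → (not b ∧ not d)))) → (not (d → a) → ((not c → a) ∨ not b))): 0 ≤ 1, so result = 1
not ((not d ∧ ((a → not a) ∨ (d → (not b ∧ not d)))) → (not (d → a) → ((not c → a) ∨ not b))): Gödel ¬ of 1 = 0 (operand ≠ 0)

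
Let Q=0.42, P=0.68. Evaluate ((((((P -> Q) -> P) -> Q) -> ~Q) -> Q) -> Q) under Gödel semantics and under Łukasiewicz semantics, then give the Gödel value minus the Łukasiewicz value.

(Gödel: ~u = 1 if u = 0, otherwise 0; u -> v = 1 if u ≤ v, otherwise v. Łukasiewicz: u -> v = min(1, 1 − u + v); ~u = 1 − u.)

-0.58

Gödel evaluation:
  (P -> Q): 0.68 > 0.42, so result = 0.42
  ((P -> Q) -> P): 0.42 ≤ 0.68, so result = 1
  (((P -> Q) -> P) -> Q): 1 > 0.42, so result = 0.42
  ~Q: Gödel ¬ of 0.42 = 0 (operand ≠ 0)
  ((((P -> Q) -> P) -> Q) -> ~Q): 0.42 > 0, so result = 0
  (((((P -> Q) -> P) -> Q) -> ~Q) -> Q): 0 ≤ 0.42, so result = 1
  ((((((P -> Q) -> P) -> Q) -> ~Q) -> Q) -> Q): 1 > 0.42, so result = 0.42
  Gödel value = 0.42
Łukasiewicz evaluation:
  (P -> Q): min(1, 1 − 0.68 + 0.42) = 0.74
  ((P -> Q) -> P): min(1, 1 − 0.74 + 0.68) = 0.94
  (((P -> Q) -> P) -> Q): min(1, 1 − 0.94 + 0.42) = 0.48
  ~Q: Łukasiewicz ¬ gives 1 − 0.42 = 0.58
  ((((P -> Q) -> P) -> Q) -> ~Q): min(1, 1 − 0.48 + 0.58) = 1
  (((((P -> Q) -> P) -> Q) -> ~Q) -> Q): min(1, 1 − 1 + 0.42) = 0.42
  ((((((P -> Q) -> P) -> Q) -> ~Q) -> Q) -> Q): min(1, 1 − 0.42 + 0.42) = 1
  Łukasiewicz value = 1
Difference: 0.42 − 1 = -0.58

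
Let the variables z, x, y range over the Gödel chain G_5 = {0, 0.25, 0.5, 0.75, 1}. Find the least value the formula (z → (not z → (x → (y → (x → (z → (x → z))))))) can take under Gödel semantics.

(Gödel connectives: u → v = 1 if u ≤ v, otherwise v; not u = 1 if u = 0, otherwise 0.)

1.00

Every assignment gives 1. For instance at z = 0, x = 0, y = 0:
  not z: Gödel ¬ of 0 = 1 (operand is 0)
  (x → z): 0 ≤ 0, so result = 1
  (z → (x → z)): 0 ≤ 1, so result = 1
  (x → (z → (x → z))): 0 ≤ 1, so result = 1
  (y → (x → (z → (x → z)))): 0 ≤ 1, so result = 1
  (x → (y → (x → (z → (x → z))))): 0 ≤ 1, so result = 1
  (not z → (x → (y → (x → (z → (x → z)))))): 1 ≤ 1, so result = 1
  (z → (not z → (x → (y → (x → (z → (x → z))))))): 0 ≤ 1, so result = 1
All 125 assignments give value 1 — the formula is a G_5-tautology.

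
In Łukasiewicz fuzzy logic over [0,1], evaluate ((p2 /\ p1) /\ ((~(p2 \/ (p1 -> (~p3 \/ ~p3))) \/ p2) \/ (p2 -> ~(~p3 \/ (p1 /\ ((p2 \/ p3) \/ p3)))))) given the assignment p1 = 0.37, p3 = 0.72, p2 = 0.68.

(p2 /\ p1) = min(0.68, 0.37) = 0.37
~p3: Łukasiewicz ¬ gives 1 − 0.72 = 0.28
~p3: Łukasiewicz ¬ gives 1 − 0.72 = 0.28
(~p3 \/ ~p3) = max(0.28, 0.28) = 0.28
(p1 -> (~p3 \/ ~p3)): min(1, 1 − 0.37 + 0.28) = 0.91
(p2 \/ (p1 -> (~p3 \/ ~p3))) = max(0.68, 0.91) = 0.91
~(p2 \/ (p1 -> (~p3 \/ ~p3))): Łukasiewicz ¬ gives 1 − 0.91 = 0.09
(~(p2 \/ (p1 -> (~p3 \/ ~p3))) \/ p2) = max(0.09, 0.68) = 0.68
~p3: Łukasiewicz ¬ gives 1 − 0.72 = 0.28
(p2 \/ p3) = max(0.68, 0.72) = 0.72
((p2 \/ p3) \/ p3) = max(0.72, 0.72) = 0.72
(p1 /\ ((p2 \/ p3) \/ p3)) = min(0.37, 0.72) = 0.37
(~p3 \/ (p1 /\ ((p2 \/ p3) \/ p3))) = max(0.28, 0.37) = 0.37
~(~p3 \/ (p1 /\ ((p2 \/ p3) \/ p3))): Łukasiewicz ¬ gives 1 − 0.37 = 0.63
(p2 -> ~(~p3 \/ (p1 /\ ((p2 \/ p3) \/ p3)))): min(1, 1 − 0.68 + 0.63) = 0.95
((~(p2 \/ (p1 -> (~p3 \/ ~p3))) \/ p2) \/ (p2 -> ~(~p3 \/ (p1 /\ ((p2 \/ p3) \/ p3))))) = max(0.68, 0.95) = 0.95
((p2 /\ p1) /\ ((~(p2 \/ (p1 -> (~p3 \/ ~p3))) \/ p2) \/ (p2 -> ~(~p3 \/ (p1 /\ ((p2 \/ p3) \/ p3)))))) = min(0.37, 0.95) = 0.37

0.37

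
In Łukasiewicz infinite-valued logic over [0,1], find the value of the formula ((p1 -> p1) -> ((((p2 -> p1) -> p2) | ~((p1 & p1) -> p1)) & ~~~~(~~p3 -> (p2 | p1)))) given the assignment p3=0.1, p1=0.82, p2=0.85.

0.88

(p1 -> p1): min(1, 1 − 0.82 + 0.82) = 1
(p2 -> p1): min(1, 1 − 0.85 + 0.82) = 0.97
((p2 -> p1) -> p2): min(1, 1 − 0.97 + 0.85) = 0.88
(p1 & p1) = min(0.82, 0.82) = 0.82
((p1 & p1) -> p1): min(1, 1 − 0.82 + 0.82) = 1
~((p1 & p1) -> p1): Łukasiewicz ¬ gives 1 − 1 = 0
(((p2 -> p1) -> p2) | ~((p1 & p1) -> p1)) = max(0.88, 0) = 0.88
~p3: Łukasiewicz ¬ gives 1 − 0.1 = 0.9
~~p3: Łukasiewicz ¬ gives 1 − 0.9 = 0.1
(p2 | p1) = max(0.85, 0.82) = 0.85
(~~p3 -> (p2 | p1)): min(1, 1 − 0.1 + 0.85) = 1
~(~~p3 -> (p2 | p1)): Łukasiewicz ¬ gives 1 − 1 = 0
~~(~~p3 -> (p2 | p1)): Łukasiewicz ¬ gives 1 − 0 = 1
~~~(~~p3 -> (p2 | p1)): Łukasiewicz ¬ gives 1 − 1 = 0
~~~~(~~p3 -> (p2 | p1)): Łukasiewicz ¬ gives 1 − 0 = 1
((((p2 -> p1) -> p2) | ~((p1 & p1) -> p1)) & ~~~~(~~p3 -> (p2 | p1))) = min(0.88, 1) = 0.88
((p1 -> p1) -> ((((p2 -> p1) -> p2) | ~((p1 & p1) -> p1)) & ~~~~(~~p3 -> (p2 | p1)))): min(1, 1 − 1 + 0.88) = 0.88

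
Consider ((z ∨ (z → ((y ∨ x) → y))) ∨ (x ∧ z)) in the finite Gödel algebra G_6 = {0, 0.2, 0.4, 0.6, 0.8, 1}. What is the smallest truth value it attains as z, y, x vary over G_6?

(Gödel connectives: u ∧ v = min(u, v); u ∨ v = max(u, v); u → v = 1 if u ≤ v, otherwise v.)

0.20

The minimum is attained at z = 0.2, y = 0, x = 0.2:
  (y ∨ x) = max(0, 0.2) = 0.2
  ((y ∨ x) → y): 0.2 > 0, so result = 0
  (z → ((y ∨ x) → y)): 0.2 > 0, so result = 0
  (z ∨ (z → ((y ∨ x) → y))) = max(0.2, 0) = 0.2
  (x ∧ z) = min(0.2, 0.2) = 0.2
  ((z ∨ (z → ((y ∨ x) → y))) ∨ (x ∧ z)) = max(0.2, 0.2) = 0.2
Checking all 216 assignments confirms none give a value below 0.20.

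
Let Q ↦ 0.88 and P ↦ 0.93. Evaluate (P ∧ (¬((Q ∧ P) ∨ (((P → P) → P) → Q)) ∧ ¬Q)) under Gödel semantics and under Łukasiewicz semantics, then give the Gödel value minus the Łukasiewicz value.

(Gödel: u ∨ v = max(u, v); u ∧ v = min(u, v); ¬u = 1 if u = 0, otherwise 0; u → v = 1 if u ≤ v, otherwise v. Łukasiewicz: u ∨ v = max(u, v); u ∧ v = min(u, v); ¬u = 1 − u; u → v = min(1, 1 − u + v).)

Gödel evaluation:
  (Q ∧ P) = min(0.88, 0.93) = 0.88
  (P → P): 0.93 ≤ 0.93, so result = 1
  ((P → P) → P): 1 > 0.93, so result = 0.93
  (((P → P) → P) → Q): 0.93 > 0.88, so result = 0.88
  ((Q ∧ P) ∨ (((P → P) → P) → Q)) = max(0.88, 0.88) = 0.88
  ¬((Q ∧ P) ∨ (((P → P) → P) → Q)): Gödel ¬ of 0.88 = 0 (operand ≠ 0)
  ¬Q: Gödel ¬ of 0.88 = 0 (operand ≠ 0)
  (¬((Q ∧ P) ∨ (((P → P) → P) → Q)) ∧ ¬Q) = min(0, 0) = 0
  (P ∧ (¬((Q ∧ P) ∨ (((P → P) → P) → Q)) ∧ ¬Q)) = min(0.93, 0) = 0
  Gödel value = 0
Łukasiewicz evaluation:
  (Q ∧ P) = min(0.88, 0.93) = 0.88
  (P → P): min(1, 1 − 0.93 + 0.93) = 1
  ((P → P) → P): min(1, 1 − 1 + 0.93) = 0.93
  (((P → P) → P) → Q): min(1, 1 − 0.93 + 0.88) = 0.95
  ((Q ∧ P) ∨ (((P → P) → P) → Q)) = max(0.88, 0.95) = 0.95
  ¬((Q ∧ P) ∨ (((P → P) → P) → Q)): Łukasiewicz ¬ gives 1 − 0.95 = 0.05
  ¬Q: Łukasiewicz ¬ gives 1 − 0.88 = 0.12
  (¬((Q ∧ P) ∨ (((P → P) → P) → Q)) ∧ ¬Q) = min(0.05, 0.12) = 0.05
  (P ∧ (¬((Q ∧ P) ∨ (((P → P) → P) → Q)) ∧ ¬Q)) = min(0.93, 0.05) = 0.05
  Łukasiewicz value = 0.05
Difference: 0 − 0.05 = -0.05

-0.05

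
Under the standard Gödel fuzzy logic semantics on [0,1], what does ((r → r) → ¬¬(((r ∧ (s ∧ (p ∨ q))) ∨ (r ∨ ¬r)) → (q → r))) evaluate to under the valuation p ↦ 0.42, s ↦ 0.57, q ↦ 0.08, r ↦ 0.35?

(r → r): 0.35 ≤ 0.35, so result = 1
(p ∨ q) = max(0.42, 0.08) = 0.42
(s ∧ (p ∨ q)) = min(0.57, 0.42) = 0.42
(r ∧ (s ∧ (p ∨ q))) = min(0.35, 0.42) = 0.35
¬r: Gödel ¬ of 0.35 = 0 (operand ≠ 0)
(r ∨ ¬r) = max(0.35, 0) = 0.35
((r ∧ (s ∧ (p ∨ q))) ∨ (r ∨ ¬r)) = max(0.35, 0.35) = 0.35
(q → r): 0.08 ≤ 0.35, so result = 1
(((r ∧ (s ∧ (p ∨ q))) ∨ (r ∨ ¬r)) → (q → r)): 0.35 ≤ 1, so result = 1
¬(((r ∧ (s ∧ (p ∨ q))) ∨ (r ∨ ¬r)) → (q → r)): Gödel ¬ of 1 = 0 (operand ≠ 0)
¬¬(((r ∧ (s ∧ (p ∨ q))) ∨ (r ∨ ¬r)) → (q → r)): Gödel ¬ of 0 = 1 (operand is 0)
((r → r) → ¬¬(((r ∧ (s ∧ (p ∨ q))) ∨ (r ∨ ¬r)) → (q → r))): 1 ≤ 1, so result = 1

1.00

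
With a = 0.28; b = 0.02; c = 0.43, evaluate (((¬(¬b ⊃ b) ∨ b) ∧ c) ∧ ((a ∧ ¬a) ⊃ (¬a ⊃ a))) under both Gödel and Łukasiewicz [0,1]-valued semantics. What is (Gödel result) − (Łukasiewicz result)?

-0.41

Gödel evaluation:
  ¬b: Gödel ¬ of 0.02 = 0 (operand ≠ 0)
  (¬b ⊃ b): 0 ≤ 0.02, so result = 1
  ¬(¬b ⊃ b): Gödel ¬ of 1 = 0 (operand ≠ 0)
  (¬(¬b ⊃ b) ∨ b) = max(0, 0.02) = 0.02
  ((¬(¬b ⊃ b) ∨ b) ∧ c) = min(0.02, 0.43) = 0.02
  ¬a: Gödel ¬ of 0.28 = 0 (operand ≠ 0)
  (a ∧ ¬a) = min(0.28, 0) = 0
  ¬a: Gödel ¬ of 0.28 = 0 (operand ≠ 0)
  (¬a ⊃ a): 0 ≤ 0.28, so result = 1
  ((a ∧ ¬a) ⊃ (¬a ⊃ a)): 0 ≤ 1, so result = 1
  (((¬(¬b ⊃ b) ∨ b) ∧ c) ∧ ((a ∧ ¬a) ⊃ (¬a ⊃ a))) = min(0.02, 1) = 0.02
  Gödel value = 0.02
Łukasiewicz evaluation:
  ¬b: Łukasiewicz ¬ gives 1 − 0.02 = 0.98
  (¬b ⊃ b): min(1, 1 − 0.98 + 0.02) = 0.04
  ¬(¬b ⊃ b): Łukasiewicz ¬ gives 1 − 0.04 = 0.96
  (¬(¬b ⊃ b) ∨ b) = max(0.96, 0.02) = 0.96
  ((¬(¬b ⊃ b) ∨ b) ∧ c) = min(0.96, 0.43) = 0.43
  ¬a: Łukasiewicz ¬ gives 1 − 0.28 = 0.72
  (a ∧ ¬a) = min(0.28, 0.72) = 0.28
  ¬a: Łukasiewicz ¬ gives 1 − 0.28 = 0.72
  (¬a ⊃ a): min(1, 1 − 0.72 + 0.28) = 0.56
  ((a ∧ ¬a) ⊃ (¬a ⊃ a)): min(1, 1 − 0.28 + 0.56) = 1
  (((¬(¬b ⊃ b) ∨ b) ∧ c) ∧ ((a ∧ ¬a) ⊃ (¬a ⊃ a))) = min(0.43, 1) = 0.43
  Łukasiewicz value = 0.43
Difference: 0.02 − 0.43 = -0.41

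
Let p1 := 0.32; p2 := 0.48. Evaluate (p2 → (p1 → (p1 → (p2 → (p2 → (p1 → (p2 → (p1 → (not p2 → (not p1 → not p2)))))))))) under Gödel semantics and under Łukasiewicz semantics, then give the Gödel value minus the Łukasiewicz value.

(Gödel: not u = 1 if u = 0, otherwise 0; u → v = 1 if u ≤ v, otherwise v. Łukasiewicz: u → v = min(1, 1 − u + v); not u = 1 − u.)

0.00

Gödel evaluation:
  not p2: Gödel ¬ of 0.48 = 0 (operand ≠ 0)
  not p1: Gödel ¬ of 0.32 = 0 (operand ≠ 0)
  not p2: Gödel ¬ of 0.48 = 0 (operand ≠ 0)
  (not p1 → not p2): 0 ≤ 0, so result = 1
  (not p2 → (not p1 → not p2)): 0 ≤ 1, so result = 1
  (p1 → (not p2 → (not p1 → not p2))): 0.32 ≤ 1, so result = 1
  (p2 → (p1 → (not p2 → (not p1 → not p2)))): 0.48 ≤ 1, so result = 1
  (p1 → (p2 → (p1 → (not p2 → (not p1 → not p2))))): 0.32 ≤ 1, so result = 1
  (p2 → (p1 → (p2 → (p1 → (not p2 → (not p1 → not p2)))))): 0.48 ≤ 1, so result = 1
  (p2 → (p2 → (p1 → (p2 → (p1 → (not p2 → (not p1 → not p2))))))): 0.48 ≤ 1, so result = 1
  (p1 → (p2 → (p2 → (p1 → (p2 → (p1 → (not p2 → (not p1 → not p2)))))))): 0.32 ≤ 1, so result = 1
  (p1 → (p1 → (p2 → (p2 → (p1 → (p2 → (p1 → (not p2 → (not p1 → not p2))))))))): 0.32 ≤ 1, so result = 1
  (p2 → (p1 → (p1 → (p2 → (p2 → (p1 → (p2 → (p1 → (not p2 → (not p1 → not p2)))))))))): 0.48 ≤ 1, so result = 1
  Gödel value = 1
Łukasiewicz evaluation:
  not p2: Łukasiewicz ¬ gives 1 − 0.48 = 0.52
  not p1: Łukasiewicz ¬ gives 1 − 0.32 = 0.68
  not p2: Łukasiewicz ¬ gives 1 − 0.48 = 0.52
  (not p1 → not p2): min(1, 1 − 0.68 + 0.52) = 0.84
  (not p2 → (not p1 → not p2)): min(1, 1 − 0.52 + 0.84) = 1
  (p1 → (not p2 → (not p1 → not p2))): min(1, 1 − 0.32 + 1) = 1
  (p2 → (p1 → (not p2 → (not p1 → not p2)))): min(1, 1 − 0.48 + 1) = 1
  (p1 → (p2 → (p1 → (not p2 → (not p1 → not p2))))): min(1, 1 − 0.32 + 1) = 1
  (p2 → (p1 → (p2 → (p1 → (not p2 → (not p1 → not p2)))))): min(1, 1 − 0.48 + 1) = 1
  (p2 → (p2 → (p1 → (p2 → (p1 → (not p2 → (not p1 → not p2))))))): min(1, 1 − 0.48 + 1) = 1
  (p1 → (p2 → (p2 → (p1 → (p2 → (p1 → (not p2 → (not p1 → not p2)))))))): min(1, 1 − 0.32 + 1) = 1
  (p1 → (p1 → (p2 → (p2 → (p1 → (p2 → (p1 → (not p2 → (not p1 → not p2))))))))): min(1, 1 − 0.32 + 1) = 1
  (p2 → (p1 → (p1 → (p2 → (p2 → (p1 → (p2 → (p1 → (not p2 → (not p1 → not p2)))))))))): min(1, 1 − 0.48 + 1) = 1
  Łukasiewicz value = 1
Difference: 1 − 1 = 0.00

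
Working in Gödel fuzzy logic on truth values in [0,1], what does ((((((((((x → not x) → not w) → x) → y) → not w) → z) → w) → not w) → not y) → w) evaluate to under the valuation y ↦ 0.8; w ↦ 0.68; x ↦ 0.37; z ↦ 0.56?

not x: Gödel ¬ of 0.37 = 0 (operand ≠ 0)
(x → not x): 0.37 > 0, so result = 0
not w: Gödel ¬ of 0.68 = 0 (operand ≠ 0)
((x → not x) → not w): 0 ≤ 0, so result = 1
(((x → not x) → not w) → x): 1 > 0.37, so result = 0.37
((((x → not x) → not w) → x) → y): 0.37 ≤ 0.8, so result = 1
not w: Gödel ¬ of 0.68 = 0 (operand ≠ 0)
(((((x → not x) → not w) → x) → y) → not w): 1 > 0, so result = 0
((((((x → not x) → not w) → x) → y) → not w) → z): 0 ≤ 0.56, so result = 1
(((((((x → not x) → not w) → x) → y) → not w) → z) → w): 1 > 0.68, so result = 0.68
not w: Gödel ¬ of 0.68 = 0 (operand ≠ 0)
((((((((x → not x) → not w) → x) → y) → not w) → z) → w) → not w): 0.68 > 0, so result = 0
not y: Gödel ¬ of 0.8 = 0 (operand ≠ 0)
(((((((((x → not x) → not w) → x) → y) → not w) → z) → w) → not w) → not y): 0 ≤ 0, so result = 1
((((((((((x → not x) → not w) → x) → y) → not w) → z) → w) → not w) → not y) → w): 1 > 0.68, so result = 0.68

0.68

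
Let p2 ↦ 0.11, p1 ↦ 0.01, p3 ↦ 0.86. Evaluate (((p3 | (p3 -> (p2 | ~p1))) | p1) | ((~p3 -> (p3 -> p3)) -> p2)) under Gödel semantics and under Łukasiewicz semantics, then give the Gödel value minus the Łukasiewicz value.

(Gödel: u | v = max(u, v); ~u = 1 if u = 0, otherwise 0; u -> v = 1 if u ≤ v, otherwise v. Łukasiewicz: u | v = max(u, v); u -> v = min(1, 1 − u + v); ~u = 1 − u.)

Gödel evaluation:
  ~p1: Gödel ¬ of 0.01 = 0 (operand ≠ 0)
  (p2 | ~p1) = max(0.11, 0) = 0.11
  (p3 -> (p2 | ~p1)): 0.86 > 0.11, so result = 0.11
  (p3 | (p3 -> (p2 | ~p1))) = max(0.86, 0.11) = 0.86
  ((p3 | (p3 -> (p2 | ~p1))) | p1) = max(0.86, 0.01) = 0.86
  ~p3: Gödel ¬ of 0.86 = 0 (operand ≠ 0)
  (p3 -> p3): 0.86 ≤ 0.86, so result = 1
  (~p3 -> (p3 -> p3)): 0 ≤ 1, so result = 1
  ((~p3 -> (p3 -> p3)) -> p2): 1 > 0.11, so result = 0.11
  (((p3 | (p3 -> (p2 | ~p1))) | p1) | ((~p3 -> (p3 -> p3)) -> p2)) = max(0.86, 0.11) = 0.86
  Gödel value = 0.86
Łukasiewicz evaluation:
  ~p1: Łukasiewicz ¬ gives 1 − 0.01 = 0.99
  (p2 | ~p1) = max(0.11, 0.99) = 0.99
  (p3 -> (p2 | ~p1)): min(1, 1 − 0.86 + 0.99) = 1
  (p3 | (p3 -> (p2 | ~p1))) = max(0.86, 1) = 1
  ((p3 | (p3 -> (p2 | ~p1))) | p1) = max(1, 0.01) = 1
  ~p3: Łukasiewicz ¬ gives 1 − 0.86 = 0.14
  (p3 -> p3): min(1, 1 − 0.86 + 0.86) = 1
  (~p3 -> (p3 -> p3)): min(1, 1 − 0.14 + 1) = 1
  ((~p3 -> (p3 -> p3)) -> p2): min(1, 1 − 1 + 0.11) = 0.11
  (((p3 | (p3 -> (p2 | ~p1))) | p1) | ((~p3 -> (p3 -> p3)) -> p2)) = max(1, 0.11) = 1
  Łukasiewicz value = 1
Difference: 0.86 − 1 = -0.14

-0.14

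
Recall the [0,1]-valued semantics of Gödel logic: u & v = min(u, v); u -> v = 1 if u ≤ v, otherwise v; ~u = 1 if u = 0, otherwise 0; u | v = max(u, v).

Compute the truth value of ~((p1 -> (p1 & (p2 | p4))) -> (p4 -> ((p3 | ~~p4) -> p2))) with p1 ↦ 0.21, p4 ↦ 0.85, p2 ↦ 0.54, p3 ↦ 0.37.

0.00

(p2 | p4) = max(0.54, 0.85) = 0.85
(p1 & (p2 | p4)) = min(0.21, 0.85) = 0.21
(p1 -> (p1 & (p2 | p4))): 0.21 ≤ 0.21, so result = 1
~p4: Gödel ¬ of 0.85 = 0 (operand ≠ 0)
~~p4: Gödel ¬ of 0 = 1 (operand is 0)
(p3 | ~~p4) = max(0.37, 1) = 1
((p3 | ~~p4) -> p2): 1 > 0.54, so result = 0.54
(p4 -> ((p3 | ~~p4) -> p2)): 0.85 > 0.54, so result = 0.54
((p1 -> (p1 & (p2 | p4))) -> (p4 -> ((p3 | ~~p4) -> p2))): 1 > 0.54, so result = 0.54
~((p1 -> (p1 & (p2 | p4))) -> (p4 -> ((p3 | ~~p4) -> p2))): Gödel ¬ of 0.54 = 0 (operand ≠ 0)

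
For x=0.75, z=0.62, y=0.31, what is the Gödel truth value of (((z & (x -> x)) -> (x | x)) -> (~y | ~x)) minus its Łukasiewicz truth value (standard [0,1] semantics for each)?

-0.69

Gödel evaluation:
  (x -> x): 0.75 ≤ 0.75, so result = 1
  (z & (x -> x)) = min(0.62, 1) = 0.62
  (x | x) = max(0.75, 0.75) = 0.75
  ((z & (x -> x)) -> (x | x)): 0.62 ≤ 0.75, so result = 1
  ~y: Gödel ¬ of 0.31 = 0 (operand ≠ 0)
  ~x: Gödel ¬ of 0.75 = 0 (operand ≠ 0)
  (~y | ~x) = max(0, 0) = 0
  (((z & (x -> x)) -> (x | x)) -> (~y | ~x)): 1 > 0, so result = 0
  Gödel value = 0
Łukasiewicz evaluation:
  (x -> x): min(1, 1 − 0.75 + 0.75) = 1
  (z & (x -> x)) = min(0.62, 1) = 0.62
  (x | x) = max(0.75, 0.75) = 0.75
  ((z & (x -> x)) -> (x | x)): min(1, 1 − 0.62 + 0.75) = 1
  ~y: Łukasiewicz ¬ gives 1 − 0.31 = 0.69
  ~x: Łukasiewicz ¬ gives 1 − 0.75 = 0.25
  (~y | ~x) = max(0.69, 0.25) = 0.69
  (((z & (x -> x)) -> (x | x)) -> (~y | ~x)): min(1, 1 − 1 + 0.69) = 0.69
  Łukasiewicz value = 0.69
Difference: 0 − 0.69 = -0.69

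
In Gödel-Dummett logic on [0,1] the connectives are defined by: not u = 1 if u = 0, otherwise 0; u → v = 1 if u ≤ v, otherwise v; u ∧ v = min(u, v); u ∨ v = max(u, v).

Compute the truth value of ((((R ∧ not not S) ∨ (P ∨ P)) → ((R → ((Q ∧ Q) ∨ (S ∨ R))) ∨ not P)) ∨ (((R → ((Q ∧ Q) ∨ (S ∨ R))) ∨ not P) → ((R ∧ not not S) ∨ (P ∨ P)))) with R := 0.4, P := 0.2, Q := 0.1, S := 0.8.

1.00

not S: Gödel ¬ of 0.8 = 0 (operand ≠ 0)
not not S: Gödel ¬ of 0 = 1 (operand is 0)
(R ∧ not not S) = min(0.4, 1) = 0.4
(P ∨ P) = max(0.2, 0.2) = 0.2
((R ∧ not not S) ∨ (P ∨ P)) = max(0.4, 0.2) = 0.4
(Q ∧ Q) = min(0.1, 0.1) = 0.1
(S ∨ R) = max(0.8, 0.4) = 0.8
((Q ∧ Q) ∨ (S ∨ R)) = max(0.1, 0.8) = 0.8
(R → ((Q ∧ Q) ∨ (S ∨ R))): 0.4 ≤ 0.8, so result = 1
not P: Gödel ¬ of 0.2 = 0 (operand ≠ 0)
((R → ((Q ∧ Q) ∨ (S ∨ R))) ∨ not P) = max(1, 0) = 1
(((R ∧ not not S) ∨ (P ∨ P)) → ((R → ((Q ∧ Q) ∨ (S ∨ R))) ∨ not P)): 0.4 ≤ 1, so result = 1
(Q ∧ Q) = min(0.1, 0.1) = 0.1
(S ∨ R) = max(0.8, 0.4) = 0.8
((Q ∧ Q) ∨ (S ∨ R)) = max(0.1, 0.8) = 0.8
(R → ((Q ∧ Q) ∨ (S ∨ R))): 0.4 ≤ 0.8, so result = 1
not P: Gödel ¬ of 0.2 = 0 (operand ≠ 0)
((R → ((Q ∧ Q) ∨ (S ∨ R))) ∨ not P) = max(1, 0) = 1
not S: Gödel ¬ of 0.8 = 0 (operand ≠ 0)
not not S: Gödel ¬ of 0 = 1 (operand is 0)
(R ∧ not not S) = min(0.4, 1) = 0.4
(P ∨ P) = max(0.2, 0.2) = 0.2
((R ∧ not not S) ∨ (P ∨ P)) = max(0.4, 0.2) = 0.4
(((R → ((Q ∧ Q) ∨ (S ∨ R))) ∨ not P) → ((R ∧ not not S) ∨ (P ∨ P))): 1 > 0.4, so result = 0.4
((((R ∧ not not S) ∨ (P ∨ P)) → ((R → ((Q ∧ Q) ∨ (S ∨ R))) ∨ not P)) ∨ (((R → ((Q ∧ Q) ∨ (S ∨ R))) ∨ not P) → ((R ∧ not not S) ∨ (P ∨ P)))) = max(1, 0.4) = 1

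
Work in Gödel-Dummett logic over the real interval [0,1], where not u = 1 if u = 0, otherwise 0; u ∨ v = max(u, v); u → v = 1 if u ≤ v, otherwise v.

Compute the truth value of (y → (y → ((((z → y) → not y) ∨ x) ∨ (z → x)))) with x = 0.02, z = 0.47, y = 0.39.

0.02

(z → y): 0.47 > 0.39, so result = 0.39
not y: Gödel ¬ of 0.39 = 0 (operand ≠ 0)
((z → y) → not y): 0.39 > 0, so result = 0
(((z → y) → not y) ∨ x) = max(0, 0.02) = 0.02
(z → x): 0.47 > 0.02, so result = 0.02
((((z → y) → not y) ∨ x) ∨ (z → x)) = max(0.02, 0.02) = 0.02
(y → ((((z → y) → not y) ∨ x) ∨ (z → x))): 0.39 > 0.02, so result = 0.02
(y → (y → ((((z → y) → not y) ∨ x) ∨ (z → x)))): 0.39 > 0.02, so result = 0.02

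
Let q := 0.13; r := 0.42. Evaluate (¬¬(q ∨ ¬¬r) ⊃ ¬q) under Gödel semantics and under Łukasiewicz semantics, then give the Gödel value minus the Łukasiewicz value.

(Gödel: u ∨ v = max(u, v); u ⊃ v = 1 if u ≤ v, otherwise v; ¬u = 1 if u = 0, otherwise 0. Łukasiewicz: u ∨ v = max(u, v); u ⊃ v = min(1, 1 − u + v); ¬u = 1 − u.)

-1.00

Gödel evaluation:
  ¬r: Gödel ¬ of 0.42 = 0 (operand ≠ 0)
  ¬¬r: Gödel ¬ of 0 = 1 (operand is 0)
  (q ∨ ¬¬r) = max(0.13, 1) = 1
  ¬(q ∨ ¬¬r): Gödel ¬ of 1 = 0 (operand ≠ 0)
  ¬¬(q ∨ ¬¬r): Gödel ¬ of 0 = 1 (operand is 0)
  ¬q: Gödel ¬ of 0.13 = 0 (operand ≠ 0)
  (¬¬(q ∨ ¬¬r) ⊃ ¬q): 1 > 0, so result = 0
  Gödel value = 0
Łukasiewicz evaluation:
  ¬r: Łukasiewicz ¬ gives 1 − 0.42 = 0.58
  ¬¬r: Łukasiewicz ¬ gives 1 − 0.58 = 0.42
  (q ∨ ¬¬r) = max(0.13, 0.42) = 0.42
  ¬(q ∨ ¬¬r): Łukasiewicz ¬ gives 1 − 0.42 = 0.58
  ¬¬(q ∨ ¬¬r): Łukasiewicz ¬ gives 1 − 0.58 = 0.42
  ¬q: Łukasiewicz ¬ gives 1 − 0.13 = 0.87
  (¬¬(q ∨ ¬¬r) ⊃ ¬q): min(1, 1 − 0.42 + 0.87) = 1
  Łukasiewicz value = 1
Difference: 0 − 1 = -1.00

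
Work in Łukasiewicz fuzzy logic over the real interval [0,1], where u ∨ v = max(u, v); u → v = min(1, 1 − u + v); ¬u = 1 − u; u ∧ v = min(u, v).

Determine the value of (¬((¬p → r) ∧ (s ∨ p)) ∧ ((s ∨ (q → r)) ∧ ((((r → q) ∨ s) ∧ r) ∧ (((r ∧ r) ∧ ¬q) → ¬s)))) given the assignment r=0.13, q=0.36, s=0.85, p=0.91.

0.09

¬p: Łukasiewicz ¬ gives 1 − 0.91 = 0.09
(¬p → r): min(1, 1 − 0.09 + 0.13) = 1
(s ∨ p) = max(0.85, 0.91) = 0.91
((¬p → r) ∧ (s ∨ p)) = min(1, 0.91) = 0.91
¬((¬p → r) ∧ (s ∨ p)): Łukasiewicz ¬ gives 1 − 0.91 = 0.09
(q → r): min(1, 1 − 0.36 + 0.13) = 0.77
(s ∨ (q → r)) = max(0.85, 0.77) = 0.85
(r → q): min(1, 1 − 0.13 + 0.36) = 1
((r → q) ∨ s) = max(1, 0.85) = 1
(((r → q) ∨ s) ∧ r) = min(1, 0.13) = 0.13
(r ∧ r) = min(0.13, 0.13) = 0.13
¬q: Łukasiewicz ¬ gives 1 − 0.36 = 0.64
((r ∧ r) ∧ ¬q) = min(0.13, 0.64) = 0.13
¬s: Łukasiewicz ¬ gives 1 − 0.85 = 0.15
(((r ∧ r) ∧ ¬q) → ¬s): min(1, 1 − 0.13 + 0.15) = 1
((((r → q) ∨ s) ∧ r) ∧ (((r ∧ r) ∧ ¬q) → ¬s)) = min(0.13, 1) = 0.13
((s ∨ (q → r)) ∧ ((((r → q) ∨ s) ∧ r) ∧ (((r ∧ r) ∧ ¬q) → ¬s))) = min(0.85, 0.13) = 0.13
(¬((¬p → r) ∧ (s ∨ p)) ∧ ((s ∨ (q → r)) ∧ ((((r → q) ∨ s) ∧ r) ∧ (((r ∧ r) ∧ ¬q) → ¬s)))) = min(0.09, 0.13) = 0.09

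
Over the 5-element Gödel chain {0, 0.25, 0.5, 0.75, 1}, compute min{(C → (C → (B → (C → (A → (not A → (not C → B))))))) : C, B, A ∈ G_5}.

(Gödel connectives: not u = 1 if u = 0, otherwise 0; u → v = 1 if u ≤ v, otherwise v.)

1.00

Every assignment gives 1. For instance at C = 0, B = 0, A = 0:
  not A: Gödel ¬ of 0 = 1 (operand is 0)
  not C: Gödel ¬ of 0 = 1 (operand is 0)
  (not C → B): 1 > 0, so result = 0
  (not A → (not C → B)): 1 > 0, so result = 0
  (A → (not A → (not C → B))): 0 ≤ 0, so result = 1
  (C → (A → (not A → (not C → B)))): 0 ≤ 1, so result = 1
  (B → (C → (A → (not A → (not C → B))))): 0 ≤ 1, so result = 1
  (C → (B → (C → (A → (not A → (not C → B)))))): 0 ≤ 1, so result = 1
  (C → (C → (B → (C → (A → (not A → (not C → B))))))): 0 ≤ 1, so result = 1
All 125 assignments give value 1 — the formula is a G_5-tautology.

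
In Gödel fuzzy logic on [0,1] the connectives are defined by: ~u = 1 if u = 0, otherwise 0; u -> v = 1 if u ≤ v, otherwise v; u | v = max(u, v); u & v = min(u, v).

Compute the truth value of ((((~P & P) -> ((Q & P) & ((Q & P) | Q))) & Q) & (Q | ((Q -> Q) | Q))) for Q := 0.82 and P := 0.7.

0.82

~P: Gödel ¬ of 0.7 = 0 (operand ≠ 0)
(~P & P) = min(0, 0.7) = 0
(Q & P) = min(0.82, 0.7) = 0.7
(Q & P) = min(0.82, 0.7) = 0.7
((Q & P) | Q) = max(0.7, 0.82) = 0.82
((Q & P) & ((Q & P) | Q)) = min(0.7, 0.82) = 0.7
((~P & P) -> ((Q & P) & ((Q & P) | Q))): 0 ≤ 0.7, so result = 1
(((~P & P) -> ((Q & P) & ((Q & P) | Q))) & Q) = min(1, 0.82) = 0.82
(Q -> Q): 0.82 ≤ 0.82, so result = 1
((Q -> Q) | Q) = max(1, 0.82) = 1
(Q | ((Q -> Q) | Q)) = max(0.82, 1) = 1
((((~P & P) -> ((Q & P) & ((Q & P) | Q))) & Q) & (Q | ((Q -> Q) | Q))) = min(0.82, 1) = 0.82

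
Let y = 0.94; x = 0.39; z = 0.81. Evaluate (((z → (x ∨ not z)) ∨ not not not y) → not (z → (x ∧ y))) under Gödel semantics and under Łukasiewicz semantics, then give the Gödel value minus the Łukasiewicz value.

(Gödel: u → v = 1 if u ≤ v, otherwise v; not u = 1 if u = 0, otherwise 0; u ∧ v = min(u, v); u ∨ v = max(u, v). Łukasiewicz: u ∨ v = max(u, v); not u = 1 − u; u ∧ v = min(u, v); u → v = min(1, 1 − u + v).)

Gödel evaluation:
  not z: Gödel ¬ of 0.81 = 0 (operand ≠ 0)
  (x ∨ not z) = max(0.39, 0) = 0.39
  (z → (x ∨ not z)): 0.81 > 0.39, so result = 0.39
  not y: Gödel ¬ of 0.94 = 0 (operand ≠ 0)
  not not y: Gödel ¬ of 0 = 1 (operand is 0)
  not not not y: Gödel ¬ of 1 = 0 (operand ≠ 0)
  ((z → (x ∨ not z)) ∨ not not not y) = max(0.39, 0) = 0.39
  (x ∧ y) = min(0.39, 0.94) = 0.39
  (z → (x ∧ y)): 0.81 > 0.39, so result = 0.39
  not (z → (x ∧ y)): Gödel ¬ of 0.39 = 0 (operand ≠ 0)
  (((z → (x ∨ not z)) ∨ not not not y) → not (z → (x ∧ y))): 0.39 > 0, so result = 0
  Gödel value = 0
Łukasiewicz evaluation:
  not z: Łukasiewicz ¬ gives 1 − 0.81 = 0.19
  (x ∨ not z) = max(0.39, 0.19) = 0.39
  (z → (x ∨ not z)): min(1, 1 − 0.81 + 0.39) = 0.58
  not y: Łukasiewicz ¬ gives 1 − 0.94 = 0.06
  not not y: Łukasiewicz ¬ gives 1 − 0.06 = 0.94
  not not not y: Łukasiewicz ¬ gives 1 − 0.94 = 0.06
  ((z → (x ∨ not z)) ∨ not not not y) = max(0.58, 0.06) = 0.58
  (x ∧ y) = min(0.39, 0.94) = 0.39
  (z → (x ∧ y)): min(1, 1 − 0.81 + 0.39) = 0.58
  not (z → (x ∧ y)): Łukasiewicz ¬ gives 1 − 0.58 = 0.42
  (((z → (x ∨ not z)) ∨ not not not y) → not (z → (x ∧ y))): min(1, 1 − 0.58 + 0.42) = 0.84
  Łukasiewicz value = 0.84
Difference: 0 − 0.84 = -0.84

-0.84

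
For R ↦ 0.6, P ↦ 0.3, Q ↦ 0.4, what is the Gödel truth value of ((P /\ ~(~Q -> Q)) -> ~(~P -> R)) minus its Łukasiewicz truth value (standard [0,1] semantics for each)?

Gödel evaluation:
  ~Q: Gödel ¬ of 0.4 = 0 (operand ≠ 0)
  (~Q -> Q): 0 ≤ 0.4, so result = 1
  ~(~Q -> Q): Gödel ¬ of 1 = 0 (operand ≠ 0)
  (P /\ ~(~Q -> Q)) = min(0.3, 0) = 0
  ~P: Gödel ¬ of 0.3 = 0 (operand ≠ 0)
  (~P -> R): 0 ≤ 0.6, so result = 1
  ~(~P -> R): Gödel ¬ of 1 = 0 (operand ≠ 0)
  ((P /\ ~(~Q -> Q)) -> ~(~P -> R)): 0 ≤ 0, so result = 1
  Gödel value = 1
Łukasiewicz evaluation:
  ~Q: Łukasiewicz ¬ gives 1 − 0.4 = 0.6
  (~Q -> Q): min(1, 1 − 0.6 + 0.4) = 0.8
  ~(~Q -> Q): Łukasiewicz ¬ gives 1 − 0.8 = 0.2
  (P /\ ~(~Q -> Q)) = min(0.3, 0.2) = 0.2
  ~P: Łukasiewicz ¬ gives 1 − 0.3 = 0.7
  (~P -> R): min(1, 1 − 0.7 + 0.6) = 0.9
  ~(~P -> R): Łukasiewicz ¬ gives 1 − 0.9 = 0.1
  ((P /\ ~(~Q -> Q)) -> ~(~P -> R)): min(1, 1 − 0.2 + 0.1) = 0.9
  Łukasiewicz value = 0.9
Difference: 1 − 0.9 = 0.10

0.10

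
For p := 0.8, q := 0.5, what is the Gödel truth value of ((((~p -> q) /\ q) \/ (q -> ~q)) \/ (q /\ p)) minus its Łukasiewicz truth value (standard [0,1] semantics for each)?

-0.50

Gödel evaluation:
  ~p: Gödel ¬ of 0.8 = 0 (operand ≠ 0)
  (~p -> q): 0 ≤ 0.5, so result = 1
  ((~p -> q) /\ q) = min(1, 0.5) = 0.5
  ~q: Gödel ¬ of 0.5 = 0 (operand ≠ 0)
  (q -> ~q): 0.5 > 0, so result = 0
  (((~p -> q) /\ q) \/ (q -> ~q)) = max(0.5, 0) = 0.5
  (q /\ p) = min(0.5, 0.8) = 0.5
  ((((~p -> q) /\ q) \/ (q -> ~q)) \/ (q /\ p)) = max(0.5, 0.5) = 0.5
  Gödel value = 0.5
Łukasiewicz evaluation:
  ~p: Łukasiewicz ¬ gives 1 − 0.8 = 0.2
  (~p -> q): min(1, 1 − 0.2 + 0.5) = 1
  ((~p -> q) /\ q) = min(1, 0.5) = 0.5
  ~q: Łukasiewicz ¬ gives 1 − 0.5 = 0.5
  (q -> ~q): min(1, 1 − 0.5 + 0.5) = 1
  (((~p -> q) /\ q) \/ (q -> ~q)) = max(0.5, 1) = 1
  (q /\ p) = min(0.5, 0.8) = 0.5
  ((((~p -> q) /\ q) \/ (q -> ~q)) \/ (q /\ p)) = max(1, 0.5) = 1
  Łukasiewicz value = 1
Difference: 0.5 − 1 = -0.50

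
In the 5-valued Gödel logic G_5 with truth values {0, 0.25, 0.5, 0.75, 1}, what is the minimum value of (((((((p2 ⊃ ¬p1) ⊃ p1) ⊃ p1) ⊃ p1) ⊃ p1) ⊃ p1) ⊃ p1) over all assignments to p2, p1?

0.25

The minimum is attained at p2 = 0.25, p1 = 0.25:
  ¬p1: Gödel ¬ of 0.25 = 0 (operand ≠ 0)
  (p2 ⊃ ¬p1): 0.25 > 0, so result = 0
  ((p2 ⊃ ¬p1) ⊃ p1): 0 ≤ 0.25, so result = 1
  (((p2 ⊃ ¬p1) ⊃ p1) ⊃ p1): 1 > 0.25, so result = 0.25
  ((((p2 ⊃ ¬p1) ⊃ p1) ⊃ p1) ⊃ p1): 0.25 ≤ 0.25, so result = 1
  (((((p2 ⊃ ¬p1) ⊃ p1) ⊃ p1) ⊃ p1) ⊃ p1): 1 > 0.25, so result = 0.25
  ((((((p2 ⊃ ¬p1) ⊃ p1) ⊃ p1) ⊃ p1) ⊃ p1) ⊃ p1): 0.25 ≤ 0.25, so result = 1
  (((((((p2 ⊃ ¬p1) ⊃ p1) ⊃ p1) ⊃ p1) ⊃ p1) ⊃ p1) ⊃ p1): 1 > 0.25, so result = 0.25
Checking all 25 assignments confirms none give a value below 0.25.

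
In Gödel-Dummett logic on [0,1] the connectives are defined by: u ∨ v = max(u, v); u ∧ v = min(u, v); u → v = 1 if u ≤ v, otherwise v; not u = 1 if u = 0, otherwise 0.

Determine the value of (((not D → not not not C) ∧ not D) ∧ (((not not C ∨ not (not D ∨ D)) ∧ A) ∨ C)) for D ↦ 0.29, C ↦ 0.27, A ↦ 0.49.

not D: Gödel ¬ of 0.29 = 0 (operand ≠ 0)
not C: Gödel ¬ of 0.27 = 0 (operand ≠ 0)
not not C: Gödel ¬ of 0 = 1 (operand is 0)
not not not C: Gödel ¬ of 1 = 0 (operand ≠ 0)
(not D → not not not C): 0 ≤ 0, so result = 1
not D: Gödel ¬ of 0.29 = 0 (operand ≠ 0)
((not D → not not not C) ∧ not D) = min(1, 0) = 0
not C: Gödel ¬ of 0.27 = 0 (operand ≠ 0)
not not C: Gödel ¬ of 0 = 1 (operand is 0)
not D: Gödel ¬ of 0.29 = 0 (operand ≠ 0)
(not D ∨ D) = max(0, 0.29) = 0.29
not (not D ∨ D): Gödel ¬ of 0.29 = 0 (operand ≠ 0)
(not not C ∨ not (not D ∨ D)) = max(1, 0) = 1
((not not C ∨ not (not D ∨ D)) ∧ A) = min(1, 0.49) = 0.49
(((not not C ∨ not (not D ∨ D)) ∧ A) ∨ C) = max(0.49, 0.27) = 0.49
(((not D → not not not C) ∧ not D) ∧ (((not not C ∨ not (not D ∨ D)) ∧ A) ∨ C)) = min(0, 0.49) = 0

0.00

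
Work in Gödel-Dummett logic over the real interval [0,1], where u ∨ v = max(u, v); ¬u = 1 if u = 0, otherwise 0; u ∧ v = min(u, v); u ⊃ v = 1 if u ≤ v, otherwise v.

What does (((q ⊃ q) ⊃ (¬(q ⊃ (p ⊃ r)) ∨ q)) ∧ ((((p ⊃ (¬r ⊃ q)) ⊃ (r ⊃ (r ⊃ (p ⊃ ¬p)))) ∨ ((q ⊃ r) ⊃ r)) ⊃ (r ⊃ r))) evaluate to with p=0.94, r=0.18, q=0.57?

0.57

(q ⊃ q): 0.57 ≤ 0.57, so result = 1
(p ⊃ r): 0.94 > 0.18, so result = 0.18
(q ⊃ (p ⊃ r)): 0.57 > 0.18, so result = 0.18
¬(q ⊃ (p ⊃ r)): Gödel ¬ of 0.18 = 0 (operand ≠ 0)
(¬(q ⊃ (p ⊃ r)) ∨ q) = max(0, 0.57) = 0.57
((q ⊃ q) ⊃ (¬(q ⊃ (p ⊃ r)) ∨ q)): 1 > 0.57, so result = 0.57
¬r: Gödel ¬ of 0.18 = 0 (operand ≠ 0)
(¬r ⊃ q): 0 ≤ 0.57, so result = 1
(p ⊃ (¬r ⊃ q)): 0.94 ≤ 1, so result = 1
¬p: Gödel ¬ of 0.94 = 0 (operand ≠ 0)
(p ⊃ ¬p): 0.94 > 0, so result = 0
(r ⊃ (p ⊃ ¬p)): 0.18 > 0, so result = 0
(r ⊃ (r ⊃ (p ⊃ ¬p))): 0.18 > 0, so result = 0
((p ⊃ (¬r ⊃ q)) ⊃ (r ⊃ (r ⊃ (p ⊃ ¬p)))): 1 > 0, so result = 0
(q ⊃ r): 0.57 > 0.18, so result = 0.18
((q ⊃ r) ⊃ r): 0.18 ≤ 0.18, so result = 1
(((p ⊃ (¬r ⊃ q)) ⊃ (r ⊃ (r ⊃ (p ⊃ ¬p)))) ∨ ((q ⊃ r) ⊃ r)) = max(0, 1) = 1
(r ⊃ r): 0.18 ≤ 0.18, so result = 1
((((p ⊃ (¬r ⊃ q)) ⊃ (r ⊃ (r ⊃ (p ⊃ ¬p)))) ∨ ((q ⊃ r) ⊃ r)) ⊃ (r ⊃ r)): 1 ≤ 1, so result = 1
(((q ⊃ q) ⊃ (¬(q ⊃ (p ⊃ r)) ∨ q)) ∧ ((((p ⊃ (¬r ⊃ q)) ⊃ (r ⊃ (r ⊃ (p ⊃ ¬p)))) ∨ ((q ⊃ r) ⊃ r)) ⊃ (r ⊃ r))) = min(0.57, 1) = 0.57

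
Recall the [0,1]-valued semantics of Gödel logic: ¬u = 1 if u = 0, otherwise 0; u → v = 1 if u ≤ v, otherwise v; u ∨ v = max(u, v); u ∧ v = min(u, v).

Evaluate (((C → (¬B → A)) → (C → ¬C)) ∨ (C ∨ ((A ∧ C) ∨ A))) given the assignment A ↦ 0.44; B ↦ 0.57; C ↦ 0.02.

0.44

¬B: Gödel ¬ of 0.57 = 0 (operand ≠ 0)
(¬B → A): 0 ≤ 0.44, so result = 1
(C → (¬B → A)): 0.02 ≤ 1, so result = 1
¬C: Gödel ¬ of 0.02 = 0 (operand ≠ 0)
(C → ¬C): 0.02 > 0, so result = 0
((C → (¬B → A)) → (C → ¬C)): 1 > 0, so result = 0
(A ∧ C) = min(0.44, 0.02) = 0.02
((A ∧ C) ∨ A) = max(0.02, 0.44) = 0.44
(C ∨ ((A ∧ C) ∨ A)) = max(0.02, 0.44) = 0.44
(((C → (¬B → A)) → (C → ¬C)) ∨ (C ∨ ((A ∧ C) ∨ A))) = max(0, 0.44) = 0.44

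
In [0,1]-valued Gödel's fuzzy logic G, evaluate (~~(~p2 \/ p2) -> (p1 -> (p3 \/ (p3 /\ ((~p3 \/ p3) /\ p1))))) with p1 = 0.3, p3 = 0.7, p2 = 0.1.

~p2: Gödel ¬ of 0.1 = 0 (operand ≠ 0)
(~p2 \/ p2) = max(0, 0.1) = 0.1
~(~p2 \/ p2): Gödel ¬ of 0.1 = 0 (operand ≠ 0)
~~(~p2 \/ p2): Gödel ¬ of 0 = 1 (operand is 0)
~p3: Gödel ¬ of 0.7 = 0 (operand ≠ 0)
(~p3 \/ p3) = max(0, 0.7) = 0.7
((~p3 \/ p3) /\ p1) = min(0.7, 0.3) = 0.3
(p3 /\ ((~p3 \/ p3) /\ p1)) = min(0.7, 0.3) = 0.3
(p3 \/ (p3 /\ ((~p3 \/ p3) /\ p1))) = max(0.7, 0.3) = 0.7
(p1 -> (p3 \/ (p3 /\ ((~p3 \/ p3) /\ p1)))): 0.3 ≤ 0.7, so result = 1
(~~(~p2 \/ p2) -> (p1 -> (p3 \/ (p3 /\ ((~p3 \/ p3) /\ p1))))): 1 ≤ 1, so result = 1

1.00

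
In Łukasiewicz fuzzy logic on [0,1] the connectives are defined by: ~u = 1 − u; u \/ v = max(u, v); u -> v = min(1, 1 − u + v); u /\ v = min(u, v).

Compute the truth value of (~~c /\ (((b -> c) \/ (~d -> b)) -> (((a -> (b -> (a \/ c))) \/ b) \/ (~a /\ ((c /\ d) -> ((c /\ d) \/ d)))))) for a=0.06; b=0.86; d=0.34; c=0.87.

0.87

~c: Łukasiewicz ¬ gives 1 − 0.87 = 0.13
~~c: Łukasiewicz ¬ gives 1 − 0.13 = 0.87
(b -> c): min(1, 1 − 0.86 + 0.87) = 1
~d: Łukasiewicz ¬ gives 1 − 0.34 = 0.66
(~d -> b): min(1, 1 − 0.66 + 0.86) = 1
((b -> c) \/ (~d -> b)) = max(1, 1) = 1
(a \/ c) = max(0.06, 0.87) = 0.87
(b -> (a \/ c)): min(1, 1 − 0.86 + 0.87) = 1
(a -> (b -> (a \/ c))): min(1, 1 − 0.06 + 1) = 1
((a -> (b -> (a \/ c))) \/ b) = max(1, 0.86) = 1
~a: Łukasiewicz ¬ gives 1 − 0.06 = 0.94
(c /\ d) = min(0.87, 0.34) = 0.34
(c /\ d) = min(0.87, 0.34) = 0.34
((c /\ d) \/ d) = max(0.34, 0.34) = 0.34
((c /\ d) -> ((c /\ d) \/ d)): min(1, 1 − 0.34 + 0.34) = 1
(~a /\ ((c /\ d) -> ((c /\ d) \/ d))) = min(0.94, 1) = 0.94
(((a -> (b -> (a \/ c))) \/ b) \/ (~a /\ ((c /\ d) -> ((c /\ d) \/ d)))) = max(1, 0.94) = 1
(((b -> c) \/ (~d -> b)) -> (((a -> (b -> (a \/ c))) \/ b) \/ (~a /\ ((c /\ d) -> ((c /\ d) \/ d))))): min(1, 1 − 1 + 1) = 1
(~~c /\ (((b -> c) \/ (~d -> b)) -> (((a -> (b -> (a \/ c))) \/ b) \/ (~a /\ ((c /\ d) -> ((c /\ d) \/ d)))))) = min(0.87, 1) = 0.87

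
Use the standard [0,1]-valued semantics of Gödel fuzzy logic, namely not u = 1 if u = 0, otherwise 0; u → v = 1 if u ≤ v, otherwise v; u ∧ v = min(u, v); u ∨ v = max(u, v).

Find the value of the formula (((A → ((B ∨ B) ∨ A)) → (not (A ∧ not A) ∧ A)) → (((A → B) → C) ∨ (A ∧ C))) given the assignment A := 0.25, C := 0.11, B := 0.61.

0.11

(B ∨ B) = max(0.61, 0.61) = 0.61
((B ∨ B) ∨ A) = max(0.61, 0.25) = 0.61
(A → ((B ∨ B) ∨ A)): 0.25 ≤ 0.61, so result = 1
not A: Gödel ¬ of 0.25 = 0 (operand ≠ 0)
(A ∧ not A) = min(0.25, 0) = 0
not (A ∧ not A): Gödel ¬ of 0 = 1 (operand is 0)
(not (A ∧ not A) ∧ A) = min(1, 0.25) = 0.25
((A → ((B ∨ B) ∨ A)) → (not (A ∧ not A) ∧ A)): 1 > 0.25, so result = 0.25
(A → B): 0.25 ≤ 0.61, so result = 1
((A → B) → C): 1 > 0.11, so result = 0.11
(A ∧ C) = min(0.25, 0.11) = 0.11
(((A → B) → C) ∨ (A ∧ C)) = max(0.11, 0.11) = 0.11
(((A → ((B ∨ B) ∨ A)) → (not (A ∧ not A) ∧ A)) → (((A → B) → C) ∨ (A ∧ C))): 0.25 > 0.11, so result = 0.11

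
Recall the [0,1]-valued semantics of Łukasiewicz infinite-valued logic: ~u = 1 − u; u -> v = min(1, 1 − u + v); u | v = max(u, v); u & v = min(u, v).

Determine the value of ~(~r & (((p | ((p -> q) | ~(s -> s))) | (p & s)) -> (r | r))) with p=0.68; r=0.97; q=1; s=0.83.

~r: Łukasiewicz ¬ gives 1 − 0.97 = 0.03
(p -> q): min(1, 1 − 0.68 + 1) = 1
(s -> s): min(1, 1 − 0.83 + 0.83) = 1
~(s -> s): Łukasiewicz ¬ gives 1 − 1 = 0
((p -> q) | ~(s -> s)) = max(1, 0) = 1
(p | ((p -> q) | ~(s -> s))) = max(0.68, 1) = 1
(p & s) = min(0.68, 0.83) = 0.68
((p | ((p -> q) | ~(s -> s))) | (p & s)) = max(1, 0.68) = 1
(r | r) = max(0.97, 0.97) = 0.97
(((p | ((p -> q) | ~(s -> s))) | (p & s)) -> (r | r)): min(1, 1 − 1 + 0.97) = 0.97
(~r & (((p | ((p -> q) | ~(s -> s))) | (p & s)) -> (r | r))) = min(0.03, 0.97) = 0.03
~(~r & (((p | ((p -> q) | ~(s -> s))) | (p & s)) -> (r | r))): Łukasiewicz ¬ gives 1 − 0.03 = 0.97

0.97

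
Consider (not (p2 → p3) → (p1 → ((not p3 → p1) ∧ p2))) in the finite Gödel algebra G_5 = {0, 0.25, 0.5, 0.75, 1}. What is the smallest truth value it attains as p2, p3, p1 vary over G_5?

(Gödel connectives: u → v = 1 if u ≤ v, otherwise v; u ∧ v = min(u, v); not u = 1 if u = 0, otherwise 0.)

0.25

The minimum is attained at p2 = 0.25, p3 = 0, p1 = 0.5:
  (p2 → p3): 0.25 > 0, so result = 0
  not (p2 → p3): Gödel ¬ of 0 = 1 (operand is 0)
  not p3: Gödel ¬ of 0 = 1 (operand is 0)
  (not p3 → p1): 1 > 0.5, so result = 0.5
  ((not p3 → p1) ∧ p2) = min(0.5, 0.25) = 0.25
  (p1 → ((not p3 → p1) ∧ p2)): 0.5 > 0.25, so result = 0.25
  (not (p2 → p3) → (p1 → ((not p3 → p1) ∧ p2))): 1 > 0.25, so result = 0.25
Checking all 125 assignments confirms none give a value below 0.25.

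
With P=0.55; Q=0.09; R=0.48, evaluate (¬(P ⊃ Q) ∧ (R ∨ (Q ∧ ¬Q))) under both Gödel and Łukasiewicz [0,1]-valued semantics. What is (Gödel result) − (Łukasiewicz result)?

Gödel evaluation:
  (P ⊃ Q): 0.55 > 0.09, so result = 0.09
  ¬(P ⊃ Q): Gödel ¬ of 0.09 = 0 (operand ≠ 0)
  ¬Q: Gödel ¬ of 0.09 = 0 (operand ≠ 0)
  (Q ∧ ¬Q) = min(0.09, 0) = 0
  (R ∨ (Q ∧ ¬Q)) = max(0.48, 0) = 0.48
  (¬(P ⊃ Q) ∧ (R ∨ (Q ∧ ¬Q))) = min(0, 0.48) = 0
  Gödel value = 0
Łukasiewicz evaluation:
  (P ⊃ Q): min(1, 1 − 0.55 + 0.09) = 0.54
  ¬(P ⊃ Q): Łukasiewicz ¬ gives 1 − 0.54 = 0.46
  ¬Q: Łukasiewicz ¬ gives 1 − 0.09 = 0.91
  (Q ∧ ¬Q) = min(0.09, 0.91) = 0.09
  (R ∨ (Q ∧ ¬Q)) = max(0.48, 0.09) = 0.48
  (¬(P ⊃ Q) ∧ (R ∨ (Q ∧ ¬Q))) = min(0.46, 0.48) = 0.46
  Łukasiewicz value = 0.46
Difference: 0 − 0.46 = -0.46

-0.46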